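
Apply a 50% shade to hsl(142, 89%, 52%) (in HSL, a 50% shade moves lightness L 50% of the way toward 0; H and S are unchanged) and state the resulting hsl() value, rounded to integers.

hsl(142, 89%, 26%)

L moves 50% from 52 toward 0: 52 − 26 = 26 → 26.
H and S are unchanged.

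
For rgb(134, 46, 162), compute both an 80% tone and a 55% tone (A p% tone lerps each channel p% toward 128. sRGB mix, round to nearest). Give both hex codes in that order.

#817087, #835B8F

80% tone:
  R: 134 + 0.8×(128−134) = 134 − 4.8 = 129.2 → 129
  G: 46 + 65.6 = 111.6 → 112
  B: 162 − 27.2 = 134.8 → 135
  → #817087
55% tone:
  R: 134 − 3.3 = 130.7 → 131
  G: 46 + 45.1 = 91.1 → 91
  B: 162 + 0.55×(128−162) = 162 − 18.7 = 143.3 → 143
  → #835B8F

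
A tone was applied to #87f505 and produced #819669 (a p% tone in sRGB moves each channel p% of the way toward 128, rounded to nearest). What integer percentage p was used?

#87f505 is rgb(135, 245, 5); #819669 is rgb(129, 150, 105).
On the B channel (widest range): 105 ≈ 5 + (p/100)(128 − 5), so p ≈ 100×(105 − 5)/(128 − 5) = 10000/123 = 81.30.
p = 81 reproduces all three channels after rounding.

81%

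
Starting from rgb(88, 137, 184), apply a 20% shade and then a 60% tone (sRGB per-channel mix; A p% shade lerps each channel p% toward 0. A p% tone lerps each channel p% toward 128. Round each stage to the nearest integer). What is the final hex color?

Per channel, c → c + 0.2(0 − c):
  R: 88 − 17.6 = 70.4 → 70
  G: 137 + 0.2×(0−137) = 137 − 27.4 = 109.6 → 110
  B: 184 + 0.2×(0−184) = 184 − 36.8 = 147.2 → 147
After the shade: rgb(70, 110, 147) = #466e93.
Lerp each channel 60% toward 128:
  R: 70 + 0.6×(128−70) = 70 + 34.8 = 104.8 → 105
  G: 110 + 0.6×(128−110) = 110 + 10.8 = 120.8 → 121
  B: 147 + 0.6×(128−147) = 147 − 11.4 = 135.6 → 136
rgb(105, 121, 136) = #697988.

#697988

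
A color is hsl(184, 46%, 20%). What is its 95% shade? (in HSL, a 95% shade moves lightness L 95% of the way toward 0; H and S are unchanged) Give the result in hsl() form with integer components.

hsl(184, 46%, 1%)

L moves 95% from 20 toward 0: 20 − 19 = 1 → 1.
H and S are unchanged.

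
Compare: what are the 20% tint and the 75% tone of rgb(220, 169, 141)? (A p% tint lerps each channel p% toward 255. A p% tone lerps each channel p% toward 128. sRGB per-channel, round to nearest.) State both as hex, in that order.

20% tint:
  R: 220 + 0.2×(255−220) = 220 + 7 = 227 → 227
  G: 169 + 0.2×(255−169) = 169 + 17.2 = 186.2 → 186
  B: 141 + 22.8 = 163.8 → 164
  → #E3BAA4
75% tone:
  R: 220 − 69 = 151 → 151
  G: 169 − 30.75 = 138.25 → 138
  B: 141 − 9.75 = 131.25 → 131
  → #978A83

#E3BAA4, #978A83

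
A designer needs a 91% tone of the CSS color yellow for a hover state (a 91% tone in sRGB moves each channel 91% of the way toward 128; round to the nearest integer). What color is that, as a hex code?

CSS yellow is rgb(255, 255, 0).
A 91% tone moves each channel 91% toward 128:
  R: 255 + 0.91×(128−255) = 255 − 115.57 = 139.43 → 139
  G: 255 + 0.91×(128−255) = 255 − 115.57 = 139.43 → 139
  B: 0 + 0.91×(128−0) = 0 + 116.48 = 116.48 → 116
rgb(139, 139, 116) = #8b8b74.

#8b8b74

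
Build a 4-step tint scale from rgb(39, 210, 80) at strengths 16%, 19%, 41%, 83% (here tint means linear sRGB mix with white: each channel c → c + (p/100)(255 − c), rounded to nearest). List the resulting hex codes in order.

16%: (39 + 34.56 = 73.56→74, 210 + 7.2 = 217.2→217, 80 + 28 = 108→108) → #4ad96c
19%: (39 + 41.04 = 80.04→80, 210 + 8.55 = 218.55→219, 80 + 33.25 = 113.25→113) → #50db71
41%: (39 + 88.56 = 127.56→128, 210 + 18.45 = 228.45→228, 80 + 71.75 = 151.75→152) → #80e498
83%: (39 + 179.28 = 218.28→218, 210 + 37.35 = 247.35→247, 80 + 145.25 = 225.25→225) → #daf7e1

#4ad96c, #50db71, #80e498, #daf7e1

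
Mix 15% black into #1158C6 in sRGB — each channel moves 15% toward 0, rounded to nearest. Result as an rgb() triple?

rgb(14, 75, 168)

#1158C6 is rgb(17, 88, 198).
A 15% shade moves each channel 15% toward 0:
  R: 17 + 0.15×(0−17) = 17 − 2.55 = 14.45 → 14
  G: 88 + 0.15×(0−88) = 88 − 13.2 = 74.8 → 75
  B: 198 + 0.15×(0−198) = 198 − 29.7 = 168.3 → 168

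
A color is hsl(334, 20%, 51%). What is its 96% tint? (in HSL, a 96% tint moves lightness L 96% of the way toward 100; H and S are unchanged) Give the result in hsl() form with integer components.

hsl(334, 20%, 98%)

L moves 96% from 51 toward 100: 51 + 47.04 = 98.04 → 98.
H and S are unchanged.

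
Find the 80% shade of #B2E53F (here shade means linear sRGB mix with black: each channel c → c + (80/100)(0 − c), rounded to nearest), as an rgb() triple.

#B2E53F is rgb(178, 229, 63).
Lerp each channel 80% toward 0:
  R: 178 + 0.8×(0−178) = 178 − 142.4 = 35.6 → 36
  G: 229 − 183.2 = 45.8 → 46
  B: 63 − 50.4 = 12.6 → 13

rgb(36, 46, 13)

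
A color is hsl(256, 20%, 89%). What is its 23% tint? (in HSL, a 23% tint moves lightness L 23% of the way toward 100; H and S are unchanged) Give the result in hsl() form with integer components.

hsl(256, 20%, 92%)

L moves 23% from 89 toward 100: 89 + 2.53 = 91.53 → 92.
H and S are unchanged.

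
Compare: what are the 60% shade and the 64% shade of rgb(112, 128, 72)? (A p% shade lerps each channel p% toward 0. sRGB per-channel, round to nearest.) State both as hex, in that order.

60% shade:
  R: 112 + 0.6×(0−112) = 112 − 67.2 = 44.8 → 45
  G: 128 − 76.8 = 51.2 → 51
  B: 72 + 0.6×(0−72) = 72 − 43.2 = 28.8 → 29
  → #2D331D
64% shade:
  R: 112 + 0.64×(0−112) = 112 − 71.68 = 40.32 → 40
  G: 128 − 81.92 = 46.08 → 46
  B: 72 + 0.64×(0−72) = 72 − 46.08 = 25.92 → 26
  → #282E1A

#2D331D, #282E1A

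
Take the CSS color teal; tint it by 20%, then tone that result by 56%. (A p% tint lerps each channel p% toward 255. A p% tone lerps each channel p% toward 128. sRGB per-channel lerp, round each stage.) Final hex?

CSS teal is rgb(0, 128, 128).
A 20% tint moves each channel 20% toward 255:
  R: 0 + 0.2×(255−0) = 0 + 51 = 51 → 51
  G: 128 + 0.2×(255−128) = 128 + 25.4 = 153.4 → 153
  B: 128 + 0.2×(255−128) = 128 + 25.4 = 153.4 → 153
After the tint: rgb(51, 153, 153) = #339999.
Lerp each channel 56% toward 128:
  R: 51 + 43.12 = 94.12 → 94
  G: 153 + 0.56×(128−153) = 153 − 14 = 139 → 139
  B: 153 + 0.56×(128−153) = 153 − 14 = 139 → 139
rgb(94, 139, 139) = #5E8B8B.

#5E8B8B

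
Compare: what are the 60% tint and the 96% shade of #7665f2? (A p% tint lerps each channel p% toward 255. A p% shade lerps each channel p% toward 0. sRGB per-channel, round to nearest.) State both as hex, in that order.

#c8c1fa, #05040a

#7665f2 is rgb(118, 101, 242).
60% tint:
  R: 118 + 0.6×(255−118) = 118 + 82.2 = 200.2 → 200
  G: 101 + 0.6×(255−101) = 101 + 92.4 = 193.4 → 193
  B: 242 + 0.6×(255−242) = 242 + 7.8 = 249.8 → 250
  → #c8c1fa
96% shade:
  R: 118 + 0.96×(0−118) = 118 − 113.28 = 4.72 → 5
  G: 101 + 0.96×(0−101) = 101 − 96.96 = 4.04 → 4
  B: 242 + 0.96×(0−242) = 242 − 232.32 = 9.68 → 10
  → #05040a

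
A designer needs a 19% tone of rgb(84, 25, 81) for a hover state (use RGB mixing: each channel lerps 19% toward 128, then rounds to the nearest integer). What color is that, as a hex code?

Lerp each channel 19% toward 128:
  R: 84 + 8.36 = 92.36 → 92
  G: 25 + 0.19×(128−25) = 25 + 19.57 = 44.57 → 45
  B: 81 + 8.93 = 89.93 → 90
rgb(92, 45, 90) = #5C2D5A.

#5C2D5A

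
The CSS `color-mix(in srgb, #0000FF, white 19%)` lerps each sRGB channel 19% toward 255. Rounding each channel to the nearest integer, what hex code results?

#3030FF

#0000FF is rgb(0, 0, 255).
A 19% tint moves each channel 19% toward 255:
  R: 0 + 48.45 = 48.45 → 48
  G: 0 + 48.45 = 48.45 → 48
  B: 255 + 0.19×(255−255) = 255 + 0 = 255 → 255
rgb(48, 48, 255) = #3030FF.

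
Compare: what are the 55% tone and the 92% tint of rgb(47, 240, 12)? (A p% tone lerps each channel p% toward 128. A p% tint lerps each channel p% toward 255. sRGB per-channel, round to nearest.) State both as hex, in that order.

55% tone:
  R: 47 + 44.55 = 91.55 → 92
  G: 240 + 0.55×(128−240) = 240 − 61.6 = 178.4 → 178
  B: 12 + 0.55×(128−12) = 12 + 63.8 = 75.8 → 76
  → #5CB24C
92% tint:
  R: 47 + 191.36 = 238.36 → 238
  G: 240 + 0.92×(255−240) = 240 + 13.8 = 253.8 → 254
  B: 12 + 0.92×(255−12) = 12 + 223.56 = 235.56 → 236
  → #EEFEEC

#5CB24C, #EEFEEC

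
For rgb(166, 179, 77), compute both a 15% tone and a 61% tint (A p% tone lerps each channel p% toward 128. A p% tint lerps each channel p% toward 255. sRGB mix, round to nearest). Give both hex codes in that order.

15% tone:
  R: 166 − 5.7 = 160.3 → 160
  G: 179 − 7.65 = 171.35 → 171
  B: 77 + 0.15×(128−77) = 77 + 7.65 = 84.65 → 85
  → #A0AB55
61% tint:
  R: 166 + 54.29 = 220.29 → 220
  G: 179 + 46.36 = 225.36 → 225
  B: 77 + 0.61×(255−77) = 77 + 108.58 = 185.58 → 186
  → #DCE1BA

#A0AB55, #DCE1BA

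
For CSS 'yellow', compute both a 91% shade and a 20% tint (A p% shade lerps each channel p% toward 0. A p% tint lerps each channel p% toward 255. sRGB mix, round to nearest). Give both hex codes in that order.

#171700, #ffff33

CSS yellow is rgb(255, 255, 0).
91% shade:
  R: 255 + 0.91×(0−255) = 255 − 232.05 = 22.95 → 23
  G: 255 + 0.91×(0−255) = 255 − 232.05 = 22.95 → 23
  B: 0 + 0 = 0 → 0
  → #171700
20% tint:
  R: 255 + 0.2×(255−255) = 255 + 0 = 255 → 255
  G: 255 + 0.2×(255−255) = 255 + 0 = 255 → 255
  B: 0 + 51 = 51 → 51
  → #ffff33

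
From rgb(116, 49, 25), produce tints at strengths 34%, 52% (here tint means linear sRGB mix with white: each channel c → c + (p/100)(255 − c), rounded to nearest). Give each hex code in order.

34%: (116 + 47.26 = 163.26→163, 49 + 70.04 = 119.04→119, 25 + 78.2 = 103.2→103) → #a37767
52%: (116 + 72.28 = 188.28→188, 49 + 107.12 = 156.12→156, 25 + 119.6 = 144.6→145) → #bc9c91

#a37767, #bc9c91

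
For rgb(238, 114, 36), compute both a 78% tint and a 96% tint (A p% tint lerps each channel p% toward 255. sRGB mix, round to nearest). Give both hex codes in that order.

#fbe0cf, #fef9f6

78% tint:
  R: 238 + 0.78×(255−238) = 238 + 13.26 = 251.26 → 251
  G: 114 + 0.78×(255−114) = 114 + 109.98 = 223.98 → 224
  B: 36 + 170.82 = 206.82 → 207
  → #fbe0cf
96% tint:
  R: 238 + 0.96×(255−238) = 238 + 16.32 = 254.32 → 254
  G: 114 + 0.96×(255−114) = 114 + 135.36 = 249.36 → 249
  B: 36 + 0.96×(255−36) = 36 + 210.24 = 246.24 → 246
  → #fef9f6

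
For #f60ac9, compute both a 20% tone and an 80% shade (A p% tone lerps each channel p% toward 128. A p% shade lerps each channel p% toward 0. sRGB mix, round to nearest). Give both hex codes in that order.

#f60ac9 is rgb(246, 10, 201).
20% tone:
  R: 246 − 23.6 = 222.4 → 222
  G: 10 + 23.6 = 33.6 → 34
  B: 201 − 14.6 = 186.4 → 186
  → #de22ba
80% shade:
  R: 246 − 196.8 = 49.2 → 49
  G: 10 + 0.8×(0−10) = 10 − 8 = 2 → 2
  B: 201 − 160.8 = 40.2 → 40
  → #310228

#de22ba, #310228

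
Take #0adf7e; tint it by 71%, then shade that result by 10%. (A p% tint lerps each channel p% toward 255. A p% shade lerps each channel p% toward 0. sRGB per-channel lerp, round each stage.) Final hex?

#0adf7e is rgb(10, 223, 126).
Lerp each channel 71% toward 255:
  R: 10 + 0.71×(255−10) = 10 + 173.95 = 183.95 → 184
  G: 223 + 0.71×(255−223) = 223 + 22.72 = 245.72 → 246
  B: 126 + 0.71×(255−126) = 126 + 91.59 = 217.59 → 218
After the tint: rgb(184, 246, 218) = #b8f6da.
A 10% shade moves each channel 10% toward 0:
  R: 184 + 0.1×(0−184) = 184 − 18.4 = 165.6 → 166
  G: 246 + 0.1×(0−246) = 246 − 24.6 = 221.4 → 221
  B: 218 + 0.1×(0−218) = 218 − 21.8 = 196.2 → 196
rgb(166, 221, 196) = #a6ddc4.

#a6ddc4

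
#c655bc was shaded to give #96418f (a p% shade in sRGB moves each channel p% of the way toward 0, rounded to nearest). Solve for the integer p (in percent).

24%

#c655bc is rgb(198, 85, 188); #96418f is rgb(150, 65, 143).
On the R channel (widest range): 150 ≈ 198 + (p/100)(0 − 198), so p ≈ 100×(150 − 198)/(0 − 198) = -4800/-198 = 24.24.
p = 24 reproduces all three channels after rounding.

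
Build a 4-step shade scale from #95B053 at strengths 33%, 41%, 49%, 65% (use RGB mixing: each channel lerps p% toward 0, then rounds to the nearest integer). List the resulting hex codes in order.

#95B053 is rgb(149, 176, 83).
33%: (149 − 49.17 = 99.83→100, 176 − 58.08 = 117.92→118, 83 − 27.39 = 55.61→56) → #647638
41%: (149 − 61.09 = 87.91→88, 176 − 72.16 = 103.84→104, 83 − 34.03 = 48.97→49) → #586831
49%: (149 − 73.01 = 75.99→76, 176 − 86.24 = 89.76→90, 83 − 40.67 = 42.33→42) → #4C5A2A
65%: (149 − 96.85 = 52.15→52, 176 − 114.4 = 61.6→62, 83 − 53.95 = 29.05→29) → #343E1D

#647638, #586831, #4C5A2A, #343E1D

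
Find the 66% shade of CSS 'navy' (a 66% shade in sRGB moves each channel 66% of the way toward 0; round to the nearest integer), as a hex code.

CSS navy is rgb(0, 0, 128).
Lerp each channel 66% toward 0:
  R: 0 + 0.66×(0−0) = 0 + 0 = 0 → 0
  G: 0 + 0.66×(0−0) = 0 + 0 = 0 → 0
  B: 128 + 0.66×(0−128) = 128 − 84.48 = 43.52 → 44
rgb(0, 0, 44) = #00002C.

#00002C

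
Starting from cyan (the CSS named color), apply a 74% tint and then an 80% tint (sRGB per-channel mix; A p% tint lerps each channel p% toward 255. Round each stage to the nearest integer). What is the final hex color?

#F2FFFF

CSS cyan is rgb(0, 255, 255).
A 74% tint moves each channel 74% toward 255:
  R: 0 + 0.74×(255−0) = 0 + 188.7 = 188.7 → 189
  G: 255 + 0 = 255 → 255
  B: 255 + 0.74×(255−255) = 255 + 0 = 255 → 255
After the tint: rgb(189, 255, 255) = #BDFFFF.
An 80% tint moves each channel 80% toward 255:
  R: 189 + 0.8×(255−189) = 189 + 52.8 = 241.8 → 242
  G: 255 + 0.8×(255−255) = 255 + 0 = 255 → 255
  B: 255 + 0.8×(255−255) = 255 + 0 = 255 → 255
rgb(242, 255, 255) = #F2FFFF.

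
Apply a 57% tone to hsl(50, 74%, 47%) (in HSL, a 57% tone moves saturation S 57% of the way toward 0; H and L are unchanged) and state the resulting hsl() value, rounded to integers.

S moves 57% from 74 toward 0: 74 − 42.18 = 31.82 → 32.
H and L are unchanged.

hsl(50, 32%, 47%)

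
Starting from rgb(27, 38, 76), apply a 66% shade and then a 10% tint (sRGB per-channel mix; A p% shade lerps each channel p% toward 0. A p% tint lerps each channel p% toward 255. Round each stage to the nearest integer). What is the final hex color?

#222531

Lerp each channel 66% toward 0:
  R: 27 + 0.66×(0−27) = 27 − 17.82 = 9.18 → 9
  G: 38 + 0.66×(0−38) = 38 − 25.08 = 12.92 → 13
  B: 76 − 50.16 = 25.84 → 26
After the shade: rgb(9, 13, 26) = #090D1A.
Per channel, c → c + 0.1(255 − c):
  R: 9 + 24.6 = 33.6 → 34
  G: 13 + 24.2 = 37.2 → 37
  B: 26 + 0.1×(255−26) = 26 + 22.9 = 48.9 → 49
rgb(34, 37, 49) = #222531.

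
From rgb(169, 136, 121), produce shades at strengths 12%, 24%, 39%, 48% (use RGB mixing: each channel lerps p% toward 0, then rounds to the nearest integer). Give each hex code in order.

12%: (169 − 20.28 = 148.72→149, 136 − 16.32 = 119.68→120, 121 − 14.52 = 106.48→106) → #95786A
24%: (169 − 40.56 = 128.44→128, 136 − 32.64 = 103.36→103, 121 − 29.04 = 91.96→92) → #80675C
39%: (169 − 65.91 = 103.09→103, 136 − 53.04 = 82.96→83, 121 − 47.19 = 73.81→74) → #67534A
48%: (169 − 81.12 = 87.88→88, 136 − 65.28 = 70.72→71, 121 − 58.08 = 62.92→63) → #58473F

#95786A, #80675C, #67534A, #58473F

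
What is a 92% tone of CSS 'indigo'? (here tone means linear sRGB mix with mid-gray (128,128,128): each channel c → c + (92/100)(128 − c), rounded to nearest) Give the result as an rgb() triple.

CSS indigo is rgb(75, 0, 130).
Lerp each channel 92% toward 128:
  R: 75 + 0.92×(128−75) = 75 + 48.76 = 123.76 → 124
  G: 0 + 0.92×(128−0) = 0 + 117.76 = 117.76 → 118
  B: 130 + 0.92×(128−130) = 130 − 1.84 = 128.16 → 128

rgb(124, 118, 128)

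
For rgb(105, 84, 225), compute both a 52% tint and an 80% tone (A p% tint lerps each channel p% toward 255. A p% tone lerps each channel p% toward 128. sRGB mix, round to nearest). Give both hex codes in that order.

52% tint:
  R: 105 + 78 = 183 → 183
  G: 84 + 0.52×(255−84) = 84 + 88.92 = 172.92 → 173
  B: 225 + 15.6 = 240.6 → 241
  → #b7adf1
80% tone:
  R: 105 + 0.8×(128−105) = 105 + 18.4 = 123.4 → 123
  G: 84 + 35.2 = 119.2 → 119
  B: 225 + 0.8×(128−225) = 225 − 77.6 = 147.4 → 147
  → #7b7793

#b7adf1, #7b7793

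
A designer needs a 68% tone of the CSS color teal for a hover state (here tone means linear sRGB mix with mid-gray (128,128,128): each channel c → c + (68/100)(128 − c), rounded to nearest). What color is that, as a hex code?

#578080

CSS teal is rgb(0, 128, 128).
A 68% tone moves each channel 68% toward 128:
  R: 0 + 87.04 = 87.04 → 87
  G: 128 + 0.68×(128−128) = 128 + 0 = 128 → 128
  B: 128 + 0.68×(128−128) = 128 + 0 = 128 → 128
rgb(87, 128, 128) = #578080.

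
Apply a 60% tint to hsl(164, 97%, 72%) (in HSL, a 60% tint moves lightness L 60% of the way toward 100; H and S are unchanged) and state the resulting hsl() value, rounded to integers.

L moves 60% from 72 toward 100: 72 + 16.8 = 88.8 → 89.
H and S are unchanged.

hsl(164, 97%, 89%)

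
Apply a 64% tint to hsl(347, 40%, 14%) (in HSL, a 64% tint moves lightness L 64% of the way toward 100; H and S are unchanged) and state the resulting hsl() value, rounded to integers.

L moves 64% from 14 toward 100: 14 + 55.04 = 69.04 → 69.
H and S are unchanged.

hsl(347, 40%, 69%)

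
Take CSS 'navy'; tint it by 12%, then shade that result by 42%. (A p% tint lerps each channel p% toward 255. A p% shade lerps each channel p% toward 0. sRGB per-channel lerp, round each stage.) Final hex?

CSS navy is rgb(0, 0, 128).
Per channel, c → c + 0.12(255 − c):
  R: 0 + 0.12×(255−0) = 0 + 30.6 = 30.6 → 31
  G: 0 + 0.12×(255−0) = 0 + 30.6 = 30.6 → 31
  B: 128 + 0.12×(255−128) = 128 + 15.24 = 143.24 → 143
After the tint: rgb(31, 31, 143) = #1F1F8F.
Per channel, c → c + 0.42(0 − c):
  R: 31 + 0.42×(0−31) = 31 − 13.02 = 17.98 → 18
  G: 31 + 0.42×(0−31) = 31 − 13.02 = 17.98 → 18
  B: 143 + 0.42×(0−143) = 143 − 60.06 = 82.94 → 83
rgb(18, 18, 83) = #121253.

#121253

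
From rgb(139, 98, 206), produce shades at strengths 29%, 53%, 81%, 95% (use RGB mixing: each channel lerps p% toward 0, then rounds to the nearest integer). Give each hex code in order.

29%: (139 − 40.31 = 98.69→99, 98 − 28.42 = 69.58→70, 206 − 59.74 = 146.26→146) → #634692
53%: (139 − 73.67 = 65.33→65, 98 − 51.94 = 46.06→46, 206 − 109.18 = 96.82→97) → #412E61
81%: (139 − 112.59 = 26.41→26, 98 − 79.38 = 18.62→19, 206 − 166.86 = 39.14→39) → #1A1327
95%: (139 − 132.05 = 6.95→7, 98 − 93.1 = 4.9→5, 206 − 195.7 = 10.3→10) → #07050A

#634692, #412E61, #1A1327, #07050A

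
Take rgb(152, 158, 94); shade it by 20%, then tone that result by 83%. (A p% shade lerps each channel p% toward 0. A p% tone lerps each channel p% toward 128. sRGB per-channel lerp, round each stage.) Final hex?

Lerp each channel 20% toward 0:
  R: 152 + 0.2×(0−152) = 152 − 30.4 = 121.6 → 122
  G: 158 − 31.6 = 126.4 → 126
  B: 94 + 0.2×(0−94) = 94 − 18.8 = 75.2 → 75
After the shade: rgb(122, 126, 75) = #7A7E4B.
Per channel, c → c + 0.83(128 − c):
  R: 122 + 0.83×(128−122) = 122 + 4.98 = 126.98 → 127
  G: 126 + 1.66 = 127.66 → 128
  B: 75 + 43.99 = 118.99 → 119
rgb(127, 128, 119) = #7F8077.

#7F8077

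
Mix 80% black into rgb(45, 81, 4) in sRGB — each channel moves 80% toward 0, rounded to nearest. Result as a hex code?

An 80% shade moves each channel 80% toward 0:
  R: 45 + 0.8×(0−45) = 45 − 36 = 9 → 9
  G: 81 − 64.8 = 16.2 → 16
  B: 4 + 0.8×(0−4) = 4 − 3.2 = 0.8 → 1
rgb(9, 16, 1) = #091001.

#091001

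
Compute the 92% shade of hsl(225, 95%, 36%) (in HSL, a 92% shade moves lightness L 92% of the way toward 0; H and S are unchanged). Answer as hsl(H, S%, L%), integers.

L moves 92% from 36 toward 0: 36 − 33.12 = 2.88 → 3.
H and S are unchanged.

hsl(225, 95%, 3%)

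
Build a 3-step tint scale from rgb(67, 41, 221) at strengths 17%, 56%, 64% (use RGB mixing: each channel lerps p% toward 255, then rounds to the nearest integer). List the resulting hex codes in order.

17%: (67 + 31.96 = 98.96→99, 41 + 36.38 = 77.38→77, 221 + 5.78 = 226.78→227) → #634DE3
56%: (67 + 105.28 = 172.28→172, 41 + 119.84 = 160.84→161, 221 + 19.04 = 240.04→240) → #ACA1F0
64%: (67 + 120.32 = 187.32→187, 41 + 136.96 = 177.96→178, 221 + 21.76 = 242.76→243) → #BBB2F3

#634DE3, #ACA1F0, #BBB2F3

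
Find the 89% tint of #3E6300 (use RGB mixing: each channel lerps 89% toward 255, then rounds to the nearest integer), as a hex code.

#EAEEE3

#3E6300 is rgb(62, 99, 0).
Lerp each channel 89% toward 255:
  R: 62 + 0.89×(255−62) = 62 + 171.77 = 233.77 → 234
  G: 99 + 0.89×(255−99) = 99 + 138.84 = 237.84 → 238
  B: 0 + 0.89×(255−0) = 0 + 226.95 = 226.95 → 227
rgb(234, 238, 227) = #EAEEE3.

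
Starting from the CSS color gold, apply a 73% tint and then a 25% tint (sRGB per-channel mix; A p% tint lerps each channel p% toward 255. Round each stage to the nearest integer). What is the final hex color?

#fff7cb

CSS gold is rgb(255, 215, 0).
A 73% tint moves each channel 73% toward 255:
  R: 255 + 0.73×(255−255) = 255 + 0 = 255 → 255
  G: 215 + 29.2 = 244.2 → 244
  B: 0 + 0.73×(255−0) = 0 + 186.15 = 186.15 → 186
After the tint: rgb(255, 244, 186) = #fff4ba.
Per channel, c → c + 0.25(255 − c):
  R: 255 + 0.25×(255−255) = 255 + 0 = 255 → 255
  G: 244 + 2.75 = 246.75 → 247
  B: 186 + 0.25×(255−186) = 186 + 17.25 = 203.25 → 203
rgb(255, 247, 203) = #fff7cb.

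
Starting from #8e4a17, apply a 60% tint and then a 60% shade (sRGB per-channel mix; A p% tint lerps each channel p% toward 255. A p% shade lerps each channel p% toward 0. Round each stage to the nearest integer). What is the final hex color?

#8e4a17 is rgb(142, 74, 23).
Lerp each channel 60% toward 255:
  R: 142 + 0.6×(255−142) = 142 + 67.8 = 209.8 → 210
  G: 74 + 108.6 = 182.6 → 183
  B: 23 + 139.2 = 162.2 → 162
After the tint: rgb(210, 183, 162) = #d2b7a2.
A 60% shade moves each channel 60% toward 0:
  R: 210 + 0.6×(0−210) = 210 − 126 = 84 → 84
  G: 183 − 109.8 = 73.2 → 73
  B: 162 + 0.6×(0−162) = 162 − 97.2 = 64.8 → 65
rgb(84, 73, 65) = #544941.

#544941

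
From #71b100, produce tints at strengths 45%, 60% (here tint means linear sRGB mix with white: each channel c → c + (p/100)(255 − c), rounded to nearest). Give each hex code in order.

#b1d473, #c6e099

#71b100 is rgb(113, 177, 0).
45%: (113 + 63.9 = 176.9→177, 177 + 35.1 = 212.1→212, 0 + 114.75 = 114.75→115) → #b1d473
60%: (113 + 85.2 = 198.2→198, 177 + 46.8 = 223.8→224, 0 + 153 = 153→153) → #c6e099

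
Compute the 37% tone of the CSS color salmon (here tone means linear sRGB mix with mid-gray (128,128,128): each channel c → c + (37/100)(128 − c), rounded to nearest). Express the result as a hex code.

#CD8077

CSS salmon is rgb(250, 128, 114).
Per channel, c → c + 0.37(128 − c):
  R: 250 + 0.37×(128−250) = 250 − 45.14 = 204.86 → 205
  G: 128 + 0 = 128 → 128
  B: 114 + 5.18 = 119.18 → 119
rgb(205, 128, 119) = #CD8077.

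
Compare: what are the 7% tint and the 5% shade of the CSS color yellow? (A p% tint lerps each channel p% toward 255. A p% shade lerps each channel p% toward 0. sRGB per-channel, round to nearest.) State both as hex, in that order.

CSS yellow is rgb(255, 255, 0).
7% tint:
  R: 255 + 0.07×(255−255) = 255 + 0 = 255 → 255
  G: 255 + 0 = 255 → 255
  B: 0 + 0.07×(255−0) = 0 + 17.85 = 17.85 → 18
  → #FFFF12
5% shade:
  R: 255 − 12.75 = 242.25 → 242
  G: 255 + 0.05×(0−255) = 255 − 12.75 = 242.25 → 242
  B: 0 + 0.05×(0−0) = 0 + 0 = 0 → 0
  → #F2F200

#FFFF12, #F2F200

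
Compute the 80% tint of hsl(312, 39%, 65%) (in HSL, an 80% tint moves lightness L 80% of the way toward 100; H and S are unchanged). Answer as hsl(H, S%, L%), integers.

hsl(312, 39%, 93%)

L moves 80% from 65 toward 100: 65 + 28 = 93 → 93.
H and S are unchanged.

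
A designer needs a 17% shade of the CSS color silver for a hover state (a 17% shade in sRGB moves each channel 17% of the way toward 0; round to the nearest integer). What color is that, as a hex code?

CSS silver is rgb(192, 192, 192).
A 17% shade moves each channel 17% toward 0:
  R: 192 − 32.64 = 159.36 → 159
  G: 192 + 0.17×(0−192) = 192 − 32.64 = 159.36 → 159
  B: 192 − 32.64 = 159.36 → 159
rgb(159, 159, 159) = #9F9F9F.

#9F9F9F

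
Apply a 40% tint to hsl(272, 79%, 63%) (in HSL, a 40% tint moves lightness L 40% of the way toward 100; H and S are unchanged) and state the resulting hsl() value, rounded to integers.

L moves 40% from 63 toward 100: 63 + 14.8 = 77.8 → 78.
H and S are unchanged.

hsl(272, 79%, 78%)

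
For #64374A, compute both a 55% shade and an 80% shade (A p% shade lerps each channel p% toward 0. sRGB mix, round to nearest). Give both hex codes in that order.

#2D1921, #140B0F

#64374A is rgb(100, 55, 74).
55% shade:
  R: 100 + 0.55×(0−100) = 100 − 55 = 45 → 45
  G: 55 + 0.55×(0−55) = 55 − 30.25 = 24.75 → 25
  B: 74 − 40.7 = 33.3 → 33
  → #2D1921
80% shade:
  R: 100 + 0.8×(0−100) = 100 − 80 = 20 → 20
  G: 55 + 0.8×(0−55) = 55 − 44 = 11 → 11
  B: 74 + 0.8×(0−74) = 74 − 59.2 = 14.8 → 15
  → #140B0F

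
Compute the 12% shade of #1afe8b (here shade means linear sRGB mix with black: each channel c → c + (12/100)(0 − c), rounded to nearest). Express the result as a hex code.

#1afe8b is rgb(26, 254, 139).
Lerp each channel 12% toward 0:
  R: 26 + 0.12×(0−26) = 26 − 3.12 = 22.88 → 23
  G: 254 + 0.12×(0−254) = 254 − 30.48 = 223.52 → 224
  B: 139 + 0.12×(0−139) = 139 − 16.68 = 122.32 → 122
rgb(23, 224, 122) = #17e07a.

#17e07a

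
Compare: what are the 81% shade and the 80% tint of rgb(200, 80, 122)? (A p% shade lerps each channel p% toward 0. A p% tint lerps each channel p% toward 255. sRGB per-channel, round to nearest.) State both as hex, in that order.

81% shade:
  R: 200 + 0.81×(0−200) = 200 − 162 = 38 → 38
  G: 80 − 64.8 = 15.2 → 15
  B: 122 − 98.82 = 23.18 → 23
  → #260f17
80% tint:
  R: 200 + 0.8×(255−200) = 200 + 44 = 244 → 244
  G: 80 + 0.8×(255−80) = 80 + 140 = 220 → 220
  B: 122 + 0.8×(255−122) = 122 + 106.4 = 228.4 → 228
  → #f4dce4

#260f17, #f4dce4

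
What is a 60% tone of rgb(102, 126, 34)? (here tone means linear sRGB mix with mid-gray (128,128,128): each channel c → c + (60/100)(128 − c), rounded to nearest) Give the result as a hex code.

#767F5A

Lerp each channel 60% toward 128:
  R: 102 + 0.6×(128−102) = 102 + 15.6 = 117.6 → 118
  G: 126 + 0.6×(128−126) = 126 + 1.2 = 127.2 → 127
  B: 34 + 0.6×(128−34) = 34 + 56.4 = 90.4 → 90
rgb(118, 127, 90) = #767F5A.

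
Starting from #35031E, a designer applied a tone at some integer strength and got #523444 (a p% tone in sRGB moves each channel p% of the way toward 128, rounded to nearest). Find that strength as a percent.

39%

#35031E is rgb(53, 3, 30); #523444 is rgb(82, 52, 68).
On the G channel (widest range): 52 ≈ 3 + (p/100)(128 − 3), so p ≈ 100×(52 − 3)/(128 − 3) = 4900/125 = 39.20.
p = 39 reproduces all three channels after rounding.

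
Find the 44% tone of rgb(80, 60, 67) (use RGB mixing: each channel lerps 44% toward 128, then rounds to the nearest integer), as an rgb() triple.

rgb(101, 90, 94)

Lerp each channel 44% toward 128:
  R: 80 + 21.12 = 101.12 → 101
  G: 60 + 0.44×(128−60) = 60 + 29.92 = 89.92 → 90
  B: 67 + 0.44×(128−67) = 67 + 26.84 = 93.84 → 94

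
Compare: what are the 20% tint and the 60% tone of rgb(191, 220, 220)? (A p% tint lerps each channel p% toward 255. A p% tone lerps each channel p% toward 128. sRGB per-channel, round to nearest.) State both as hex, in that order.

#cce3e3, #99a5a5

20% tint:
  R: 191 + 12.8 = 203.8 → 204
  G: 220 + 0.2×(255−220) = 220 + 7 = 227 → 227
  B: 220 + 0.2×(255−220) = 220 + 7 = 227 → 227
  → #cce3e3
60% tone:
  R: 191 + 0.6×(128−191) = 191 − 37.8 = 153.2 → 153
  G: 220 + 0.6×(128−220) = 220 − 55.2 = 164.8 → 165
  B: 220 − 55.2 = 164.8 → 165
  → #99a5a5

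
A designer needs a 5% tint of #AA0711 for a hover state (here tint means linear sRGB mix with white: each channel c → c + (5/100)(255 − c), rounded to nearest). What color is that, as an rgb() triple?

#AA0711 is rgb(170, 7, 17).
A 5% tint moves each channel 5% toward 255:
  R: 170 + 4.25 = 174.25 → 174
  G: 7 + 0.05×(255−7) = 7 + 12.4 = 19.4 → 19
  B: 17 + 0.05×(255−17) = 17 + 11.9 = 28.9 → 29

rgb(174, 19, 29)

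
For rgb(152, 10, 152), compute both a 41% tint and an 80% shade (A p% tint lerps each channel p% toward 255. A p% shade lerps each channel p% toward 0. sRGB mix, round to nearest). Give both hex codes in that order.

#c26ec2, #1e021e

41% tint:
  R: 152 + 0.41×(255−152) = 152 + 42.23 = 194.23 → 194
  G: 10 + 0.41×(255−10) = 10 + 100.45 = 110.45 → 110
  B: 152 + 42.23 = 194.23 → 194
  → #c26ec2
80% shade:
  R: 152 − 121.6 = 30.4 → 30
  G: 10 + 0.8×(0−10) = 10 − 8 = 2 → 2
  B: 152 − 121.6 = 30.4 → 30
  → #1e021e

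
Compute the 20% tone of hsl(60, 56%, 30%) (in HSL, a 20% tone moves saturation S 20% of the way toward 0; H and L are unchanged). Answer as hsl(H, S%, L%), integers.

hsl(60, 45%, 30%)

S moves 20% from 56 toward 0: 56 − 11.2 = 44.8 → 45.
H and L are unchanged.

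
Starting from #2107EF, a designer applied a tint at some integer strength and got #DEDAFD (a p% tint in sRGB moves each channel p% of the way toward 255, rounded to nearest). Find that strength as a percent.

85%

#2107EF is rgb(33, 7, 239); #DEDAFD is rgb(222, 218, 253).
On the G channel (widest range): 218 ≈ 7 + (p/100)(255 − 7), so p ≈ 100×(218 − 7)/(255 − 7) = 21100/248 = 85.08.
p = 85 reproduces all three channels after rounding.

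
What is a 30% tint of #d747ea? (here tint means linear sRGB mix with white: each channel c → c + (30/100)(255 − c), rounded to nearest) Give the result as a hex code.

#e37ef0

#d747ea is rgb(215, 71, 234).
A 30% tint moves each channel 30% toward 255:
  R: 215 + 0.3×(255−215) = 215 + 12 = 227 → 227
  G: 71 + 0.3×(255−71) = 71 + 55.2 = 126.2 → 126
  B: 234 + 0.3×(255−234) = 234 + 6.3 = 240.3 → 240
rgb(227, 126, 240) = #e37ef0.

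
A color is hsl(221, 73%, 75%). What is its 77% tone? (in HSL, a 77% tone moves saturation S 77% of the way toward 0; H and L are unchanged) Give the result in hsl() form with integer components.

hsl(221, 17%, 75%)

S moves 77% from 73 toward 0: 73 − 56.21 = 16.79 → 17.
H and L are unchanged.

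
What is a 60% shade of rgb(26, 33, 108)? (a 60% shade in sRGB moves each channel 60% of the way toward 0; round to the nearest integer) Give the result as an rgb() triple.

rgb(10, 13, 43)

A 60% shade moves each channel 60% toward 0:
  R: 26 + 0.6×(0−26) = 26 − 15.6 = 10.4 → 10
  G: 33 + 0.6×(0−33) = 33 − 19.8 = 13.2 → 13
  B: 108 + 0.6×(0−108) = 108 − 64.8 = 43.2 → 43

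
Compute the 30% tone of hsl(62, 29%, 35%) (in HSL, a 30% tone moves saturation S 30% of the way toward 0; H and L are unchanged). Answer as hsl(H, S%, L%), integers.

S moves 30% from 29 toward 0: 29 − 8.7 = 20.3 → 20.
H and L are unchanged.

hsl(62, 20%, 35%)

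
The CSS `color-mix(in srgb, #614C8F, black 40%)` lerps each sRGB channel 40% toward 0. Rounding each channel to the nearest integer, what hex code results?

#614C8F is rgb(97, 76, 143).
Lerp each channel 40% toward 0:
  R: 97 + 0.4×(0−97) = 97 − 38.8 = 58.2 → 58
  G: 76 − 30.4 = 45.6 → 46
  B: 143 + 0.4×(0−143) = 143 − 57.2 = 85.8 → 86
rgb(58, 46, 86) = #3A2E56.

#3A2E56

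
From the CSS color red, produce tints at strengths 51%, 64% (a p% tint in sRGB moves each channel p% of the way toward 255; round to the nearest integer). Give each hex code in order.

CSS red is rgb(255, 0, 0).
51%: (255→255, 0 + 130.05 = 130.05→130, 0 + 130.05 = 130.05→130) → #ff8282
64%: (255→255, 0 + 163.2 = 163.2→163, 0 + 163.2 = 163.2→163) → #ffa3a3

#ff8282, #ffa3a3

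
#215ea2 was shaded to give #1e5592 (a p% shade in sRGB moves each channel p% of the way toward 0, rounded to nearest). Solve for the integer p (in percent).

10%

#215ea2 is rgb(33, 94, 162); #1e5592 is rgb(30, 85, 146).
On the B channel (widest range): 146 ≈ 162 + (p/100)(0 − 162), so p ≈ 100×(146 − 162)/(0 − 162) = -1600/-162 = 9.88.
p = 10 reproduces all three channels after rounding.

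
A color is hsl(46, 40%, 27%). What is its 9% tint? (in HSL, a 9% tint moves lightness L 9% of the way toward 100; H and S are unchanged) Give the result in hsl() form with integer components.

hsl(46, 40%, 34%)

L moves 9% from 27 toward 100: 27 + 6.57 = 33.57 → 34.
H and S are unchanged.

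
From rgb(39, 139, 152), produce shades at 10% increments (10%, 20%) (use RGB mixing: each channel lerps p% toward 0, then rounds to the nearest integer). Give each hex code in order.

10%: (39 − 3.9 = 35.1→35, 139 − 13.9 = 125.1→125, 152 − 15.2 = 136.8→137) → #237D89
20%: (39 − 7.8 = 31.2→31, 139 − 27.8 = 111.2→111, 152 − 30.4 = 121.6→122) → #1F6F7A

#237D89, #1F6F7A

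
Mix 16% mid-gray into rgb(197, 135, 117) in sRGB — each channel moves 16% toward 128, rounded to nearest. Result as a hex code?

#BA8677

Lerp each channel 16% toward 128:
  R: 197 + 0.16×(128−197) = 197 − 11.04 = 185.96 → 186
  G: 135 − 1.12 = 133.88 → 134
  B: 117 + 0.16×(128−117) = 117 + 1.76 = 118.76 → 119
rgb(186, 134, 119) = #BA8677.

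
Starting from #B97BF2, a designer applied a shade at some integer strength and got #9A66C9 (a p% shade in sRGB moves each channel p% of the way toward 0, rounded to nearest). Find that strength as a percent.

17%

#B97BF2 is rgb(185, 123, 242); #9A66C9 is rgb(154, 102, 201).
On the B channel (widest range): 201 ≈ 242 + (p/100)(0 − 242), so p ≈ 100×(201 − 242)/(0 − 242) = -4100/-242 = 16.94.
p = 17 reproduces all three channels after rounding.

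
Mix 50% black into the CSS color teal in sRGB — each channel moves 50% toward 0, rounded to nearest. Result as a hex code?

CSS teal is rgb(0, 128, 128).
Lerp each channel 50% toward 0:
  R: 0 + 0.5×(0−0) = 0 + 0 = 0 → 0
  G: 128 + 0.5×(0−128) = 128 − 64 = 64 → 64
  B: 128 − 64 = 64 → 64
rgb(0, 64, 64) = #004040.

#004040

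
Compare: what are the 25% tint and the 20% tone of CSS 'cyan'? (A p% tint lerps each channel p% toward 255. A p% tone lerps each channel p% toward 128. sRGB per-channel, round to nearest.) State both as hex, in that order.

CSS cyan is rgb(0, 255, 255).
25% tint:
  R: 0 + 63.75 = 63.75 → 64
  G: 255 + 0 = 255 → 255
  B: 255 + 0 = 255 → 255
  → #40ffff
20% tone:
  R: 0 + 25.6 = 25.6 → 26
  G: 255 + 0.2×(128−255) = 255 − 25.4 = 229.6 → 230
  B: 255 + 0.2×(128−255) = 255 − 25.4 = 229.6 → 230
  → #1ae6e6

#40ffff, #1ae6e6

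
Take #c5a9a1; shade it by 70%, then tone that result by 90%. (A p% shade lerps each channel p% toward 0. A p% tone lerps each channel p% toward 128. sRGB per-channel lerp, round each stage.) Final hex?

#797878

#c5a9a1 is rgb(197, 169, 161).
Per channel, c → c + 0.7(0 − c):
  R: 197 + 0.7×(0−197) = 197 − 137.9 = 59.1 → 59
  G: 169 + 0.7×(0−169) = 169 − 118.3 = 50.7 → 51
  B: 161 − 112.7 = 48.3 → 48
After the shade: rgb(59, 51, 48) = #3b3330.
Per channel, c → c + 0.9(128 − c):
  R: 59 + 0.9×(128−59) = 59 + 62.1 = 121.1 → 121
  G: 51 + 0.9×(128−51) = 51 + 69.3 = 120.3 → 120
  B: 48 + 0.9×(128−48) = 48 + 72 = 120 → 120
rgb(121, 120, 120) = #797878.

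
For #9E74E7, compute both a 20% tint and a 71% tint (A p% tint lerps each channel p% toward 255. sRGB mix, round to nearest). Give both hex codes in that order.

#B190EC, #E3D7F8

#9E74E7 is rgb(158, 116, 231).
20% tint:
  R: 158 + 0.2×(255−158) = 158 + 19.4 = 177.4 → 177
  G: 116 + 0.2×(255−116) = 116 + 27.8 = 143.8 → 144
  B: 231 + 4.8 = 235.8 → 236
  → #B190EC
71% tint:
  R: 158 + 68.87 = 226.87 → 227
  G: 116 + 0.71×(255−116) = 116 + 98.69 = 214.69 → 215
  B: 231 + 0.71×(255−231) = 231 + 17.04 = 248.04 → 248
  → #E3D7F8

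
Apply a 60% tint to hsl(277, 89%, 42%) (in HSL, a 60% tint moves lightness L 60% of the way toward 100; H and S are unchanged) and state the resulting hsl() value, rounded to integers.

L moves 60% from 42 toward 100: 42 + 34.8 = 76.8 → 77.
H and S are unchanged.

hsl(277, 89%, 77%)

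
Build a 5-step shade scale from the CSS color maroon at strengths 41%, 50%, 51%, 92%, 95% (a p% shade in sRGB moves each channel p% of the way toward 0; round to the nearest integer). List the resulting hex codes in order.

CSS maroon is rgb(128, 0, 0).
41%: (128 − 52.48 = 75.52→76, 0→0, 0→0) → #4C0000
50%: (128 − 64 = 64→64, 0→0, 0→0) → #400000
51%: (128 − 65.28 = 62.72→63, 0→0, 0→0) → #3F0000
92%: (128 − 117.76 = 10.24→10, 0→0, 0→0) → #0A0000
95%: (128 − 121.6 = 6.4→6, 0→0, 0→0) → #060000

#4C0000, #400000, #3F0000, #0A0000, #060000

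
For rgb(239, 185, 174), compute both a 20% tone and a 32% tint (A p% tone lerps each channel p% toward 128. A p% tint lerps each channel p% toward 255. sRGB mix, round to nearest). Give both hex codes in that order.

#D9AEA5, #F4CFC8

20% tone:
  R: 239 + 0.2×(128−239) = 239 − 22.2 = 216.8 → 217
  G: 185 + 0.2×(128−185) = 185 − 11.4 = 173.6 → 174
  B: 174 + 0.2×(128−174) = 174 − 9.2 = 164.8 → 165
  → #D9AEA5
32% tint:
  R: 239 + 0.32×(255−239) = 239 + 5.12 = 244.12 → 244
  G: 185 + 0.32×(255−185) = 185 + 22.4 = 207.4 → 207
  B: 174 + 25.92 = 199.92 → 200
  → #F4CFC8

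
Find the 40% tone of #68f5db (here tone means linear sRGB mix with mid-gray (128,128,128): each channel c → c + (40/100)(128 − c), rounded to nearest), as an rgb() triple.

#68f5db is rgb(104, 245, 219).
Lerp each channel 40% toward 128:
  R: 104 + 0.4×(128−104) = 104 + 9.6 = 113.6 → 114
  G: 245 + 0.4×(128−245) = 245 − 46.8 = 198.2 → 198
  B: 219 + 0.4×(128−219) = 219 − 36.4 = 182.6 → 183

rgb(114, 198, 183)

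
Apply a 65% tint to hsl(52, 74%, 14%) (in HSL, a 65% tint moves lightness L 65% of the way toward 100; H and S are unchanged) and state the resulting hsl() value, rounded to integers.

hsl(52, 74%, 70%)

L moves 65% from 14 toward 100: 14 + 55.9 = 69.9 → 70.
H and S are unchanged.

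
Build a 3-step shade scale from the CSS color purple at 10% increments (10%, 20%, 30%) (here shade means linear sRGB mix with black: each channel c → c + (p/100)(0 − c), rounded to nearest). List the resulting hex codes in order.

#730073, #660066, #5A005A

CSS purple is rgb(128, 0, 128).
10%: (128 − 12.8 = 115.2→115, 0→0, 128 − 12.8 = 115.2→115) → #730073
20%: (128 − 25.6 = 102.4→102, 0→0, 128 − 25.6 = 102.4→102) → #660066
30%: (128 − 38.4 = 89.6→90, 0→0, 128 − 38.4 = 89.6→90) → #5A005A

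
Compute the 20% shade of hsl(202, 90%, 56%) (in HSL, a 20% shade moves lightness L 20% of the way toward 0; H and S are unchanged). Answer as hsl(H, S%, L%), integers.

L moves 20% from 56 toward 0: 56 − 11.2 = 44.8 → 45.
H and S are unchanged.

hsl(202, 90%, 45%)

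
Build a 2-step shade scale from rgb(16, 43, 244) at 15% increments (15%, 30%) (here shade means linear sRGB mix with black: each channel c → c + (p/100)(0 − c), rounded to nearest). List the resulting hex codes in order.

15%: (16 − 2.4 = 13.6→14, 43 − 6.45 = 36.55→37, 244 − 36.6 = 207.4→207) → #0E25CF
30%: (16 − 4.8 = 11.2→11, 43 − 12.9 = 30.1→30, 244 − 73.2 = 170.8→171) → #0B1EAB

#0E25CF, #0B1EAB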